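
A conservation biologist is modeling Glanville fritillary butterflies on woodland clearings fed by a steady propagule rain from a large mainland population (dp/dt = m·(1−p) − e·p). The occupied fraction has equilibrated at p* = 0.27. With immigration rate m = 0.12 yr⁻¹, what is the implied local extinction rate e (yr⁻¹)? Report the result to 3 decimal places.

0.324

At equilibrium m(1−p*) = e·p*, so e = m(1−p*)/p*.
e = 0.12 × 0.7300 / 0.27 = 0.3244.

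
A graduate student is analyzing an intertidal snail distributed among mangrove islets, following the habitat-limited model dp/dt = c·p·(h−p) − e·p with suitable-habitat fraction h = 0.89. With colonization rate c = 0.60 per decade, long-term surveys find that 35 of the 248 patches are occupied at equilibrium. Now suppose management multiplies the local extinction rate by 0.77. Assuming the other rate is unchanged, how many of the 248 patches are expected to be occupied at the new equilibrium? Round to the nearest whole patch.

78

Observed p* = 35/248 = 0.14113.
Balance c(h−p*) = e gives e = 0.60×(0.89 − 0.14113) = 0.44932.
New p* = 0.89 − e/c = 0.89 − 0.34598/0.60000 = 0.31337.
Expected occupied = 248 × 0.31337 = 77.72 ≈ 78.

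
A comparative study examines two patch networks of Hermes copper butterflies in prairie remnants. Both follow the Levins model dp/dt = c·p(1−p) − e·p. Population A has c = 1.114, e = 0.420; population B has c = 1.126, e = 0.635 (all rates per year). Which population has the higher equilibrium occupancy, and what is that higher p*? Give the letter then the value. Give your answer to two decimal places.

A, 0.62

A: p*_A = 1 − 0.420/1.114 = 0.6230.
B: p*_B = 1 − 0.635/1.126 = 0.4361.
A is higher at 0.6230.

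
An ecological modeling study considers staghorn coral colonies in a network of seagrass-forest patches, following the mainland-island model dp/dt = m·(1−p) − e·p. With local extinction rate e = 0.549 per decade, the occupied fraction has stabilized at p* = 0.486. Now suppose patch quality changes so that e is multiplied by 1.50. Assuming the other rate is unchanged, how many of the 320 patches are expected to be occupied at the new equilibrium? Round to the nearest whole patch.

124

Balance m(1−p*) = e·p* gives m = e·p*/(1−p*) = 0.549×0.48600/0.51400 = 0.51909.
New p* = m/(m+e) = 0.51909/(0.51909+0.82350) = 0.38663.
Expected occupied = 320 × 0.38663 = 123.72 ≈ 124.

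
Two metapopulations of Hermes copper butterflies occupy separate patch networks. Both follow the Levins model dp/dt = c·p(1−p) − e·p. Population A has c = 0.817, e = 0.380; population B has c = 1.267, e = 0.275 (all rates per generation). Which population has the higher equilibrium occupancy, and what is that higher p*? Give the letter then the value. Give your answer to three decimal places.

B, 0.783

A: p*_A = 1 − 0.380/0.817 = 0.5349.
B: p*_B = 1 − 0.275/1.267 = 0.7830.
B is higher at 0.7830.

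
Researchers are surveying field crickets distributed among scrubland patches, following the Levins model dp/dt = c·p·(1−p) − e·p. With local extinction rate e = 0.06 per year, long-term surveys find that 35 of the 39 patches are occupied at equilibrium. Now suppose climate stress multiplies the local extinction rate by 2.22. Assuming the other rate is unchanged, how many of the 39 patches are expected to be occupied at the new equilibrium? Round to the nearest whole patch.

30

Observed p* = 35/39 = 0.89744.
Balance c(1−p*) = e gives c = e/(1 − 0.89744) = 0.06/0.10256 = 0.58502.
New p* = 1 − e/c = 1 − 0.13320/0.58502 = 0.77232.
Expected occupied = 39 × 0.77232 = 30.12 ≈ 30.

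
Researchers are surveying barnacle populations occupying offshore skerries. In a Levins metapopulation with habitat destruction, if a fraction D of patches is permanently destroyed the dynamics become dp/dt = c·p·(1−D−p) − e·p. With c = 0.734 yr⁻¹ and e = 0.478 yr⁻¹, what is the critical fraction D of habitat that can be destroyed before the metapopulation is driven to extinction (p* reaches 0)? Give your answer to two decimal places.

The nontrivial equilibrium is p* = (1−D) − e/c; extinction occurs when this hits zero.
So D_crit = 1 − e/c = 1 − 0.478/0.734 = 1 − 0.6512 = 0.3488.
This equals the undisturbed p*, a classic result of Lande's extension.

0.35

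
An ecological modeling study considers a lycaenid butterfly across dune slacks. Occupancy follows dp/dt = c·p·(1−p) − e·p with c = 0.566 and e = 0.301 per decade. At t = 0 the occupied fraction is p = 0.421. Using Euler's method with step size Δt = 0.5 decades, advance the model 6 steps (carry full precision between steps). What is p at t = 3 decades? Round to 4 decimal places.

Update rule: p ← p + [c·p·(1−p) − e·p]·Δt with Δt = 0.5.
p: 0.42100 → 0.42662  (Δp = +0.00562)
p: 0.42662 → 0.43164  (Δp = +0.00502)
p: 0.43164 → 0.43611  (Δp = +0.00447)
p: 0.43611 → 0.44007  (Δp = +0.00396)
p: 0.44007 → 0.44357  (Δp = +0.00350)
p: 0.44357 → 0.44666  (Δp = +0.00309)

0.4467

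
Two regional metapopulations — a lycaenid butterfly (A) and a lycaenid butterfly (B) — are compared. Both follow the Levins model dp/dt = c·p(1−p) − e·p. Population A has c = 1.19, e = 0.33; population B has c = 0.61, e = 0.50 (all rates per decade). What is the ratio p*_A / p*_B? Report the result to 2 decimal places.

4.01

A: p*_A = 1 − 0.33/1.19 = 0.7227.
B: p*_B = 1 − 0.50/0.61 = 0.1803.
p*_A / p*_B = 0.7227/0.1803 = 4.0076.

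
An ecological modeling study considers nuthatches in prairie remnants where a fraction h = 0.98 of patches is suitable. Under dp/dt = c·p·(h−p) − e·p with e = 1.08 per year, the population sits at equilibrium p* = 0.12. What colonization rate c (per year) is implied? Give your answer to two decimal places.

At equilibrium c(h−p*) = e, so c = e/(h−p*).
c = 1.08/(0.98 − 0.12) = 1.08/0.8600 = 1.2558.

1.26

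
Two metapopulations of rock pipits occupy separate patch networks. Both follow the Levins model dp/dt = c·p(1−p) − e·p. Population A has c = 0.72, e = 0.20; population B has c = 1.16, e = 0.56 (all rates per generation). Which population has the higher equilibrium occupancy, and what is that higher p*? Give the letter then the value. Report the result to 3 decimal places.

A: p*_A = 1 − 0.20/0.72 = 0.7222.
B: p*_B = 1 − 0.56/1.16 = 0.5172.
A is higher at 0.7222.

A, 0.722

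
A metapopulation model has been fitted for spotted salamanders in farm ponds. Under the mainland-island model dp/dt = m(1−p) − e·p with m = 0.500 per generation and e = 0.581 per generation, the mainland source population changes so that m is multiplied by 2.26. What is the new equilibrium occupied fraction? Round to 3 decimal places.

0.660

Before: p* = 0.500/(0.500+0.581) = 0.4625.
After: m = 1.13, e = 0.581; p* = 1.13/1.7110 = 0.6604.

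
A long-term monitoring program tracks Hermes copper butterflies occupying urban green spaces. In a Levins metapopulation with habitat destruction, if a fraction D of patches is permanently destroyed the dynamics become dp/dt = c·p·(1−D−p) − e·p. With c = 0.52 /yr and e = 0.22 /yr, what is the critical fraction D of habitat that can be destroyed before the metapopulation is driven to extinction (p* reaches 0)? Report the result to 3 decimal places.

0.577

The nontrivial equilibrium is p* = (1−D) − e/c; extinction occurs when this hits zero.
So D_crit = 1 − e/c = 1 − 0.22/0.52 = 1 − 0.4231 = 0.5769.
Note this equals the original equilibrium occupancy — the Levins extinction-debt result.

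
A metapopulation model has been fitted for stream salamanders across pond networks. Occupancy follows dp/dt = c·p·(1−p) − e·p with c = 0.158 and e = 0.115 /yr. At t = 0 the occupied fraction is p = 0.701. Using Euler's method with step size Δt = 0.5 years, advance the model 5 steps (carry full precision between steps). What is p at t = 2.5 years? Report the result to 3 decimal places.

Update rule: p ← p + [c·p·(1−p) − e·p]·Δt with Δt = 0.5.
  1  |  dp/dt·Δt = -0.023749  |  p_1 = 0.677251
  2  |  dp/dt·Δt = -0.021674  |  p_2 = 0.655577
  3  |  dp/dt·Δt = -0.019858  |  p_3 = 0.635719
  4  |  dp/dt·Δt = -0.018259  |  p_4 = 0.617460
  5  |  dp/dt·Δt = -0.016844  |  p_5 = 0.600616

0.601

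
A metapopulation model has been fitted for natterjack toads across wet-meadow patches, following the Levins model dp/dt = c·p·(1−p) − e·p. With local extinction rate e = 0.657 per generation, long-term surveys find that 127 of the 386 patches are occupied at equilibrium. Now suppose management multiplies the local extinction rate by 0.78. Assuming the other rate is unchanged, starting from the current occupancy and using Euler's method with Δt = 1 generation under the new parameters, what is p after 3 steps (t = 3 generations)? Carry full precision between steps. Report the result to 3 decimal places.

0.439

Observed p* = 127/386 = 0.32902.
Balance c(1−p*) = e gives c = e/(1 − 0.32902) = 0.657/0.67098 = 0.97916.
Starting from p₀ = 0.32902; update p ← p + (dp/dt)·Δt with the new parameters.
t = 1: p = 0.32902 + (+0.04756) = 0.37657
t = 2: p = 0.37657 + (+0.03689) = 0.41347
t = 3: p = 0.41347 + (+0.02557) = 0.43904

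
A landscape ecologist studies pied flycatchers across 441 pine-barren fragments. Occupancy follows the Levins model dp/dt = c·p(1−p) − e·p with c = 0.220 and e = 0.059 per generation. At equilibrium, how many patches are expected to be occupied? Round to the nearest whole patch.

323

p* = 1 − e/c = 1 − 0.059/0.220 = 0.7318.
Expected occupied patches = N × p* = 441 × 0.7318 = 322.73 ≈ 323.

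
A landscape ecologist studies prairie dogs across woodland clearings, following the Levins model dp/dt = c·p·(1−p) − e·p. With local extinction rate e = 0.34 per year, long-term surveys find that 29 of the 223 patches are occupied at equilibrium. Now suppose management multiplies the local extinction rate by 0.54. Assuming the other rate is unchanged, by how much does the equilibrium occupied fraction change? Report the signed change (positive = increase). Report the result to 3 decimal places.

0.400

Observed p* = 29/223 = 0.13004.
Balance c(1−p*) = e gives c = e/(1 − 0.13004) = 0.34/0.86996 = 0.39082.
New p* = 1 − e/c = 1 − 0.18360/0.39082 = 0.53022.
Δp* = 0.53022 − 0.13004 = +0.40018.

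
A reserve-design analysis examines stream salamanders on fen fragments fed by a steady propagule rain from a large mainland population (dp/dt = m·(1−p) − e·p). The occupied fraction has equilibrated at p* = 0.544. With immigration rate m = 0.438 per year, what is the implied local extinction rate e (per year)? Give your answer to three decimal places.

0.367

At equilibrium m(1−p*) = e·p*, so e = m(1−p*)/p*.
e = 0.438 × 0.4560 / 0.544 = 0.3671.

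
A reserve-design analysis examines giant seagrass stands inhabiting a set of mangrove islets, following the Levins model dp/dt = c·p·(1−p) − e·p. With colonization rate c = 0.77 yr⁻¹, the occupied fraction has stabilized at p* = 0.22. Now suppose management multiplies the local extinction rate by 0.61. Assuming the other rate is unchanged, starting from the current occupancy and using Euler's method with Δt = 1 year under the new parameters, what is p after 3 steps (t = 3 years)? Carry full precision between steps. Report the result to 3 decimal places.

0.374

Balance c(1−p*) = e gives e = 0.77×(1 − 0.22000) = 0.60060.
Starting from p₀ = 0.22000; update p ← p + (dp/dt)·Δt with the new parameters.
t = 1: p = 0.22000 + (+0.05153) = 0.27153
t = 2: p = 0.27153 + (+0.05283) = 0.32436
t = 3: p = 0.32436 + (+0.04991) = 0.37427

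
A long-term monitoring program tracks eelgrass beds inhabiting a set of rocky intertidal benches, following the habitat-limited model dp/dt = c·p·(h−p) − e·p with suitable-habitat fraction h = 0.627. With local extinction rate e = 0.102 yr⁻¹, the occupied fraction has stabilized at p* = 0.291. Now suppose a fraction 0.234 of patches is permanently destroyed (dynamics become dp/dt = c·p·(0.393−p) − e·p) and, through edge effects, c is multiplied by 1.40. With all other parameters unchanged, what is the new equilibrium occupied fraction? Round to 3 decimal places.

Balance c(h−p*) = e gives c = e/(0.627 − 0.29100) = 0.102/0.33600 = 0.30357.
New p* = 0.393 − e/c = 0.393 − 0.10200/0.42500 = 0.15300.

0.153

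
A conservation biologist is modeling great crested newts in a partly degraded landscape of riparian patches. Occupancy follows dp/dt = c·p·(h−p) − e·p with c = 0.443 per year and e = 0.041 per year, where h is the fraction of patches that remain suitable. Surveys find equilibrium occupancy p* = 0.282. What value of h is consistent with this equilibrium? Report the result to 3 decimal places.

At equilibrium c(h−p*) = e, so h = p* + e/c.
h = 0.282 + 0.041/0.443 = 0.282 + 0.0926 = 0.3746.

0.375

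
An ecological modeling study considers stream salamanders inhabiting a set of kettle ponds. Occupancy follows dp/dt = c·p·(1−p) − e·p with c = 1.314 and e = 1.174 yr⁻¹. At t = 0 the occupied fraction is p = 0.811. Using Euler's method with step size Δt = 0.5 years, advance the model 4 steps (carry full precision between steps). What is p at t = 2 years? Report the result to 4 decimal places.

Update rule: p ← p + [c·p·(1−p) − e·p]·Δt with Δt = 0.5.
p: 0.81100 → 0.43565  (Δp = -0.37535)
p: 0.43565 → 0.34145  (Δp = -0.09420)
p: 0.34145 → 0.28875  (Δp = -0.05270)
p: 0.28875 → 0.25419  (Δp = -0.03457)

0.2542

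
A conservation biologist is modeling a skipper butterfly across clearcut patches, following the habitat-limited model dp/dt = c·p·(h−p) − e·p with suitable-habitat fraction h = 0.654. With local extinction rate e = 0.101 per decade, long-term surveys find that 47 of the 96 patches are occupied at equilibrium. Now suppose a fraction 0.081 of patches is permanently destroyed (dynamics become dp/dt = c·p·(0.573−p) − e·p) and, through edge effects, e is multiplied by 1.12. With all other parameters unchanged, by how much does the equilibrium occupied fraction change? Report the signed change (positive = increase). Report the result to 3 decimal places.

Observed p* = 47/96 = 0.48958.
Balance c(h−p*) = e gives c = e/(0.654 − 0.48958) = 0.101/0.16442 = 0.61428.
New p* = 0.573 − e/c = 0.573 − 0.11312/0.61428 = 0.38885.
Δp* = 0.38885 − 0.48958 = -0.10073.

-0.101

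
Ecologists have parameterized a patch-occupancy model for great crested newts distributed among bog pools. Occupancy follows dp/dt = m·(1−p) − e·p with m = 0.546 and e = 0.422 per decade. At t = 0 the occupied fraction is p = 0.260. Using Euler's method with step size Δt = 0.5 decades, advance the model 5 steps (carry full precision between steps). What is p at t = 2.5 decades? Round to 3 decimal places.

0.553

Update rule: p ← p + [m·(1−p) − e·p]·Δt with Δt = 0.5.
t = 0.5: p = 0.26000 + (+0.14716) = 0.40716
t = 1: p = 0.40716 + (+0.07593) = 0.48309
t = 1.5: p = 0.48309 + (+0.03918) = 0.52228
t = 2: p = 0.52228 + (+0.02022) = 0.54249
t = 2.5: p = 0.54249 + (+0.01043) = 0.55293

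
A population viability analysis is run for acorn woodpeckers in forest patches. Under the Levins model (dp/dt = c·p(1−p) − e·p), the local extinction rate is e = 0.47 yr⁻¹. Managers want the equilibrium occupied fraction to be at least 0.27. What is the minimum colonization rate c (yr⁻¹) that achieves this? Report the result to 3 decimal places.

0.644

p* = 1 − e/c ≥ 0.27 requires e/c ≤ 0.7300, i.e. c ≥ e/0.7300.
c_min = 0.47/0.7300 = 0.6438.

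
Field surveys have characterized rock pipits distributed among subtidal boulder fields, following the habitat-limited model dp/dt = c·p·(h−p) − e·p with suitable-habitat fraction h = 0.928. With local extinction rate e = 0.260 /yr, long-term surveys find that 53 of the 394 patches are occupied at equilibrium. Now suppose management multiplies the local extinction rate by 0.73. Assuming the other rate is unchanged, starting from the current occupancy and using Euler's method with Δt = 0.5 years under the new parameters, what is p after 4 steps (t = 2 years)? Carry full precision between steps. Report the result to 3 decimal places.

Observed p* = 53/394 = 0.13452.
Balance c(h−p*) = e gives c = e/(0.928 − 0.13452) = 0.260/0.79348 = 0.32767.
Starting from p₀ = 0.13452; update p ← p + (dp/dt)·Δt with the new parameters.
t = 0.5: p = 0.13452 + (+0.00472) = 0.13924
t = 1: p = 0.13924 + (+0.00478) = 0.14402
t = 1.5: p = 0.14402 + (+0.00483) = 0.14885
t = 2: p = 0.14885 + (+0.00488) = 0.15372

0.154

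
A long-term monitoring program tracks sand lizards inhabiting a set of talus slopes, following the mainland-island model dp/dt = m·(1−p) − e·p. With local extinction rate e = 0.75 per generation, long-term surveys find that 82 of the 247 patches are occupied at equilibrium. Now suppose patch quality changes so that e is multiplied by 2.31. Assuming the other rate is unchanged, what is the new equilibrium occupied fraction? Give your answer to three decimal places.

0.177

Observed p* = 82/247 = 0.33198.
Balance m(1−p*) = e·p* gives m = e·p*/(1−p*) = 0.75×0.33198/0.66802 = 0.37272.
New p* = m/(m+e) = 0.37272/(0.37272+1.73250) = 0.17705.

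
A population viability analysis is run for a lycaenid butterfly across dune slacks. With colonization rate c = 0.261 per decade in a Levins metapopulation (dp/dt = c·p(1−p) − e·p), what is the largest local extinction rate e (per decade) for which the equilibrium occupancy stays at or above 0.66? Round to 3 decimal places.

1 − e/c ≥ 0.66 ⇒ e ≤ c(1 − 0.66) = 0.261 × 0.3400.
e_max = 0.0887.

0.089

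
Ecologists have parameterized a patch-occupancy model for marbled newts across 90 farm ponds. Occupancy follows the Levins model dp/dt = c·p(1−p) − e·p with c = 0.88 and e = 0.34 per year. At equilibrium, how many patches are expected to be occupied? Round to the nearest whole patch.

55

p* = 1 − e/c = 1 − 0.34/0.88 = 0.6136.
Expected occupied patches = N × p* = 90 × 0.6136 = 55.23 ≈ 55.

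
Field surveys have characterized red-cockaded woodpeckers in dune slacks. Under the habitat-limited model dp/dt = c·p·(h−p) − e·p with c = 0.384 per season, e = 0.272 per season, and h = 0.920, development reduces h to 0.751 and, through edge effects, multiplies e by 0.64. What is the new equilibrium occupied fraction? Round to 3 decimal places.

Before: p* = h − e/c = 0.920 − 0.272/0.384 = 0.920 − 0.7083 = 0.2117.
After: c = 0.384, e = 0.17408, h = 0.751; p* = 0.751 − 0.17408/0.384 = 0.2977.

0.298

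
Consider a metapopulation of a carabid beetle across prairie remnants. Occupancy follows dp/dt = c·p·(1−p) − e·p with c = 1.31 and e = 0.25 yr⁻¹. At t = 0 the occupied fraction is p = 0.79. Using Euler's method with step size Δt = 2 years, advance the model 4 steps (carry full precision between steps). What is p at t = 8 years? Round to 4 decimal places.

0.7790

Update rule: p ← p + [c·p·(1−p) − e·p]·Δt with Δt = 2.
  1  |  dp/dt·Δt = +0.039658  |  p_1 = 0.829658
  2  |  dp/dt·Δt = -0.044556  |  p_2 = 0.785102
  3  |  dp/dt·Δt = +0.049487  |  p_3 = 0.834589
  4  |  dp/dt·Δt = -0.055603  |  p_4 = 0.778986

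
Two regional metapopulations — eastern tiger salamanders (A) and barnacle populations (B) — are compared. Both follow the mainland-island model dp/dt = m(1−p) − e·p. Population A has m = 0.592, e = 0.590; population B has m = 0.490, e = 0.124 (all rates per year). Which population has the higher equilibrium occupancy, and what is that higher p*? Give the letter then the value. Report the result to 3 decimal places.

A: p*_A = m/(m+e) = 0.592/1.1820 = 0.5008.
B: p*_B = 0.490/0.6140 = 0.7980.
B is higher at 0.7980.

B, 0.798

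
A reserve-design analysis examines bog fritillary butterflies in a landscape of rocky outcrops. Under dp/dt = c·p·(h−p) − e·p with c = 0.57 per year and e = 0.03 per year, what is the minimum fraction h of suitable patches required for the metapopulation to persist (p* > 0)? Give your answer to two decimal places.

p* = h − e/c is positive only when h > e/c.
h_min = e/c = 0.03/0.57 = 0.0526.

0.05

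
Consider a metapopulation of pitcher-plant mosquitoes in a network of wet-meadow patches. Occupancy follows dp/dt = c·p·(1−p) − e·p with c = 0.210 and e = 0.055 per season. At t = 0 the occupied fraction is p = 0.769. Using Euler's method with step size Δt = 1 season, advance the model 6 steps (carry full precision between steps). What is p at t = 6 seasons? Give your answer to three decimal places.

0.749

Update rule: p ← p + [c·p·(1−p) − e·p]·Δt with Δt = 1.
step 1: Δp = -0.00499, p = 0.76401
step 2: Δp = -0.00416, p = 0.75985
step 3: Δp = -0.00347, p = 0.75638
step 4: Δp = -0.00290, p = 0.75348
step 5: Δp = -0.00243, p = 0.75104
step 6: Δp = -0.00204, p = 0.74900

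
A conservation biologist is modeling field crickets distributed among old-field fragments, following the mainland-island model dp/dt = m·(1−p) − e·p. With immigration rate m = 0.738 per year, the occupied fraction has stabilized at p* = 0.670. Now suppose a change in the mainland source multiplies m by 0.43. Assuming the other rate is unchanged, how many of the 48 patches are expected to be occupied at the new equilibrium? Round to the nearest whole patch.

Balance m(1−p*) = e·p* gives e = m(1−p*)/p* = 0.738×0.33000/0.67000 = 0.36349.
New p* = m/(m+e) = 0.31734/(0.31734+0.36349) = 0.46611.
Expected occupied = 48 × 0.46611 = 22.37 ≈ 22.

22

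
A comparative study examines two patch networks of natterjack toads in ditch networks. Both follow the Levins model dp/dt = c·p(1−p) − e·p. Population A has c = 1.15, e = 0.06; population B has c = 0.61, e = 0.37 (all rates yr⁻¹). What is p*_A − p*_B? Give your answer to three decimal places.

A: p*_A = 1 − 0.06/1.15 = 0.9478.
B: p*_B = 1 − 0.37/0.61 = 0.3934.
p*_A − p*_B = 0.9478 − 0.3934 = 0.5544.

0.554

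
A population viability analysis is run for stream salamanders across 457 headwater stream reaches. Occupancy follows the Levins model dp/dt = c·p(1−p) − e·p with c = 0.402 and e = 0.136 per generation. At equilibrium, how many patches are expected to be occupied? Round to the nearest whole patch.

302

p* = 1 − e/c = 1 − 0.136/0.402 = 0.6617.
Expected occupied patches = N × p* = 457 × 0.6617 = 302.39 ≈ 302.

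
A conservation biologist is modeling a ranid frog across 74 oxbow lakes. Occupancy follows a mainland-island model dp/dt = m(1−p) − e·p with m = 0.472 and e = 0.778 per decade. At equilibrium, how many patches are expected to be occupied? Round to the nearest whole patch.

28

p* = m/(m+e) = 0.472/1.2500 = 0.3776.
Expected occupied patches = N × p* = 74 × 0.3776 = 27.94 ≈ 28.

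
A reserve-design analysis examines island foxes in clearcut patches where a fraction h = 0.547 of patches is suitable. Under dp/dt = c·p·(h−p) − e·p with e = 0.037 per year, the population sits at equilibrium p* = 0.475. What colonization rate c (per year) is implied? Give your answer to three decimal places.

0.514

At equilibrium c(h−p*) = e, so c = e/(h−p*).
c = 0.037/(0.547 − 0.475) = 0.037/0.0720 = 0.5139.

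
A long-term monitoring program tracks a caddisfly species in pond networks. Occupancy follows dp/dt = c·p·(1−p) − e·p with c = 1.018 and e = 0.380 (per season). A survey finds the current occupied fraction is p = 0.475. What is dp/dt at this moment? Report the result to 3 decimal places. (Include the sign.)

Colonization term: c·p·(1−p) = 1.018×0.475×0.5250 = 0.25386.
Extinction term: e·p = 0.18050.
dp/dt = 0.25386 − 0.18050 = 0.07336.

0.073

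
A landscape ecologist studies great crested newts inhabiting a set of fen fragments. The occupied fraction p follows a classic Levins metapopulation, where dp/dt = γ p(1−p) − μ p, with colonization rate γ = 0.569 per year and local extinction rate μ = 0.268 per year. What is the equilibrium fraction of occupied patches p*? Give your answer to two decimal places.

0.53

Setting dp/dt = 0 and dividing through by p* gives γ·(1−p*) = μ.
So p* = 1 − μ/γ = 1 − 0.268/0.569 = 1 − 0.4710 = 0.5290.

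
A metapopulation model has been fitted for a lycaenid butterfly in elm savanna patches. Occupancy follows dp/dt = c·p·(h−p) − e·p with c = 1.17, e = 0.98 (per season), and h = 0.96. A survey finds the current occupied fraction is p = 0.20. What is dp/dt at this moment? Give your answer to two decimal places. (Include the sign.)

-0.02

Colonization term: c·p·(h−p) = 1.17×0.20×0.7600 = 0.17784.
Extinction term: e·p = 0.19600.
dp/dt = 0.17784 − 0.19600 = -0.01816.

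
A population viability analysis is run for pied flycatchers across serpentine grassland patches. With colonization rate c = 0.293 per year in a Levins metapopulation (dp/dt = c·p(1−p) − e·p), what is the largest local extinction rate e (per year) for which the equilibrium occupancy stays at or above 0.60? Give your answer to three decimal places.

1 − e/c ≥ 0.60 ⇒ e ≤ c(1 − 0.60) = 0.293 × 0.4000.
e_max = 0.1172.

0.117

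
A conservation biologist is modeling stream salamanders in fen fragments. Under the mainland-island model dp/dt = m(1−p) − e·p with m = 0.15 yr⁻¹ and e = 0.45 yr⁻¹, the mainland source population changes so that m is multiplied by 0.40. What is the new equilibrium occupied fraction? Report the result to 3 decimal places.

0.118

Before: p* = 0.15/(0.15+0.45) = 0.2500.
After: m = 0.06, e = 0.45; p* = 0.06/0.5100 = 0.1176.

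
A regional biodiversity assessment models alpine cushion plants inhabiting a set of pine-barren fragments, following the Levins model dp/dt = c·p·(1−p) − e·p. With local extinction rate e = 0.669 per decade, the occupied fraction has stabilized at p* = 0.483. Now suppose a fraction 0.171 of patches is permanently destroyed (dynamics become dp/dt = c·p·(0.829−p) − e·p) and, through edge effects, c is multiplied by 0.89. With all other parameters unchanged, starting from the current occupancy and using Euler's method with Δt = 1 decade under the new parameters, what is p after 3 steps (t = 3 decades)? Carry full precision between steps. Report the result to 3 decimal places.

0.288

Balance c(1−p*) = e gives c = e/(1 − 0.48300) = 0.669/0.51700 = 1.29400.
Starting from p₀ = 0.48300; update p ← p + (dp/dt)·Δt with the new parameters.
t = 1: p = 0.48300 + (-0.13066) = 0.35234
t = 2: p = 0.35234 + (-0.04230) = 0.31004
t = 3: p = 0.31004 + (-0.02212) = 0.28792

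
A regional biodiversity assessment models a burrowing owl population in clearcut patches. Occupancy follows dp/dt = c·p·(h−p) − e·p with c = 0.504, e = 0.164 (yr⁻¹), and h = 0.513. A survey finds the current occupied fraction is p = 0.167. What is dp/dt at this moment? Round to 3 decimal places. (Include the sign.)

0.002

Colonization term: c·p·(h−p) = 0.504×0.167×0.3460 = 0.02912.
Extinction term: e·p = 0.02739.
dp/dt = 0.02912 − 0.02739 = 0.00173.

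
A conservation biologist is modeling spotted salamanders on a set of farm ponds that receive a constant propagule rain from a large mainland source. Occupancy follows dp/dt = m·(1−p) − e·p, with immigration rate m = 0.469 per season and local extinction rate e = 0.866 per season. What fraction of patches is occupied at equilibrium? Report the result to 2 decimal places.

0.35

At equilibrium the propagule rain into empty patches balances local extinction: m(1−p*) = e·p*.
p* = m/(m+e) = 0.469/(0.469+0.866) = 0.469/1.3350 = 0.3513.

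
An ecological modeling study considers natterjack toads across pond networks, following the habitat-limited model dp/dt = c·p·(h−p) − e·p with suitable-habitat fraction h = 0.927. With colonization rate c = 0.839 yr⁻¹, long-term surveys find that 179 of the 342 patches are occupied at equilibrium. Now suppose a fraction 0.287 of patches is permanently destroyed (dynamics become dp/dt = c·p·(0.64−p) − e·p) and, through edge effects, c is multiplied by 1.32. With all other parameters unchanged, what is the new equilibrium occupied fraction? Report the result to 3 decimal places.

Observed p* = 179/342 = 0.52339.
Balance c(h−p*) = e gives e = 0.839×(0.927 − 0.52339) = 0.33863.
New p* = 0.64 − e/c = 0.64 − 0.33863/1.10748 = 0.33423.

0.334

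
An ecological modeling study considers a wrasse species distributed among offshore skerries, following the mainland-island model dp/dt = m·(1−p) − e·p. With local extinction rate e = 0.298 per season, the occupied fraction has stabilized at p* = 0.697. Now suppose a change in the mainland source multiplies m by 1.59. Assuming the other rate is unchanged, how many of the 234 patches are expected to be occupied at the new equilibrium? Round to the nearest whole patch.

Balance m(1−p*) = e·p* gives m = e·p*/(1−p*) = 0.298×0.69700/0.30300 = 0.68550.
New p* = m/(m+e) = 1.08994/(1.08994+0.29800) = 0.78529.
Expected occupied = 234 × 0.78529 = 183.76 ≈ 184.

184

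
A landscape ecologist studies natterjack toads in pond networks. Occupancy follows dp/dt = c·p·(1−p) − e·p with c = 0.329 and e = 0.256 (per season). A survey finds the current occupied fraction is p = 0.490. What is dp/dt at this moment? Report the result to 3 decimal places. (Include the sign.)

Colonization term: c·p·(1−p) = 0.329×0.490×0.5100 = 0.08222.
Extinction term: e·p = 0.12544.
dp/dt = 0.08222 − 0.12544 = -0.04322.

-0.043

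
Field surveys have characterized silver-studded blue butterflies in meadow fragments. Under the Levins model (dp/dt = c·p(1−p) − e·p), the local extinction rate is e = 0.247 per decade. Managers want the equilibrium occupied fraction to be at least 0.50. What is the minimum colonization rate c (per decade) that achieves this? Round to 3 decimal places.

p* = 1 − e/c ≥ 0.50 requires e/c ≤ 0.5000, i.e. c ≥ e/0.5000.
c_min = 0.247/0.5000 = 0.4940.

0.494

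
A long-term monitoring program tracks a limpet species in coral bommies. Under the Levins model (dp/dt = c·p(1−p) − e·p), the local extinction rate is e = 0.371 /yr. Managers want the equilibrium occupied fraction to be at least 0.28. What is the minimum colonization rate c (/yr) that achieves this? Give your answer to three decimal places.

p* = 1 − e/c ≥ 0.28 requires e/c ≤ 0.7200, i.e. c ≥ e/0.7200.
c_min = 0.371/0.7200 = 0.5153.

0.515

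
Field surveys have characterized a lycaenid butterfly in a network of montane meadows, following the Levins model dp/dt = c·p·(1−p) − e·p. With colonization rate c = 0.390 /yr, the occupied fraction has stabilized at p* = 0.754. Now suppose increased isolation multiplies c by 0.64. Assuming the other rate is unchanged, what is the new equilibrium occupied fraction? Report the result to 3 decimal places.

Balance c(1−p*) = e gives e = 0.390×(1 − 0.75400) = 0.09594.
New p* = 1 − e/c = 1 − 0.09594/0.24960 = 0.61562.

0.616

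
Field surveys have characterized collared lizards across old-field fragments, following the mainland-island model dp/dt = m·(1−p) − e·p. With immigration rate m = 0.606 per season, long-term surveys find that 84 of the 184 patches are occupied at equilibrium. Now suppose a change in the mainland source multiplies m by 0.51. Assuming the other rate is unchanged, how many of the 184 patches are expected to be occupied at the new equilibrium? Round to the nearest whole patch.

55

Observed p* = 84/184 = 0.45652.
Balance m(1−p*) = e·p* gives e = m(1−p*)/p* = 0.606×0.54348/0.45652 = 0.72143.
New p* = m/(m+e) = 0.30906/(0.30906+0.72143) = 0.29992.
Expected occupied = 184 × 0.29992 = 55.19 ≈ 55.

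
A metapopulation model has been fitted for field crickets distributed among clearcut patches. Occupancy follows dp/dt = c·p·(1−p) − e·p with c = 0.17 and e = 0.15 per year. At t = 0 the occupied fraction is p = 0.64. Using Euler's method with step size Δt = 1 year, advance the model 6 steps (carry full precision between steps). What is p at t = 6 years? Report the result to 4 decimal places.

0.4148

Update rule: p ← p + [c·p·(1−p) − e·p]·Δt with Δt = 1.
p: 0.64000 → 0.58317  (Δp = -0.05683)
p: 0.58317 → 0.53702  (Δp = -0.04615)
p: 0.53702 → 0.49873  (Δp = -0.03829)
p: 0.49873 → 0.46642  (Δp = -0.03231)
p: 0.46642 → 0.43877  (Δp = -0.02765)
p: 0.43877 → 0.41481  (Δp = -0.02395)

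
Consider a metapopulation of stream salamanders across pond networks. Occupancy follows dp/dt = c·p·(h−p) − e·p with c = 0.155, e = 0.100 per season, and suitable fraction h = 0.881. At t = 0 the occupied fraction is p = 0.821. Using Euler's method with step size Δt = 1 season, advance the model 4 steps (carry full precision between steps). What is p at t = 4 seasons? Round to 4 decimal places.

0.5993

Update rule: p ← p + [c·p·(h−p) − e·p]·Δt with Δt = 1.
  1  |  dp/dt·Δt = -0.074465  |  p_1 = 0.746535
  2  |  dp/dt·Δt = -0.059094  |  p_2 = 0.687441
  3  |  dp/dt·Δt = -0.048120  |  p_3 = 0.639321
  4  |  dp/dt·Δt = -0.039983  |  p_4 = 0.599338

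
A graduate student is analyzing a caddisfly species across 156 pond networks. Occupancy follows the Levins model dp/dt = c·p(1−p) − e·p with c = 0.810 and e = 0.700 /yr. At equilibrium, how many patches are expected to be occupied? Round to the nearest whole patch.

p* = 1 − e/c = 1 − 0.700/0.810 = 0.1358.
Expected occupied patches = N × p* = 156 × 0.1358 = 21.19 ≈ 21.

21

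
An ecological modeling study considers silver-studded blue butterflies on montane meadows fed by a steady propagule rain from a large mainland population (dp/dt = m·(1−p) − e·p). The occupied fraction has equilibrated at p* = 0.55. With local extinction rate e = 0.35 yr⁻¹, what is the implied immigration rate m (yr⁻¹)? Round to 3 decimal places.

0.428

At equilibrium m(1−p*) = e·p*, so m = e·p*/(1−p*).
m = 0.35 × 0.55 / 0.4500 = 0.1925/0.4500 = 0.4278.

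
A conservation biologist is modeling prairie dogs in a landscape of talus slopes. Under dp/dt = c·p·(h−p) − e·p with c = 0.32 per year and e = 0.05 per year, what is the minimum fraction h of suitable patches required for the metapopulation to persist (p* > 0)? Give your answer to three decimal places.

p* = h − e/c is positive only when h > e/c.
h_min = e/c = 0.05/0.32 = 0.1562.

0.156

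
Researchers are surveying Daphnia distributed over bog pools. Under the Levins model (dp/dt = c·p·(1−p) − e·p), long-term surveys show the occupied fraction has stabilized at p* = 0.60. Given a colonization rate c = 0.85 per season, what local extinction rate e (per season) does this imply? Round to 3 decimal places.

0.340

At equilibrium c(1−p*) = e.
e = 0.85 × (1 − 0.60) = 0.85 × 0.4000 = 0.3400.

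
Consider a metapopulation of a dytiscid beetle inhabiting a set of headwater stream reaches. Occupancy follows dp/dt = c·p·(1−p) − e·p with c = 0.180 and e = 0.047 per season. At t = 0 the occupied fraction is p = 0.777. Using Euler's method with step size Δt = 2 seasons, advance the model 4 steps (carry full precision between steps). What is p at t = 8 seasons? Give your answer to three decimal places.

Update rule: p ← p + [c·p·(1−p) − e·p]·Δt with Δt = 2.
p: 0.77700 → 0.76634  (Δp = -0.01066)
p: 0.76634 → 0.75877  (Δp = -0.00757)
p: 0.75877 → 0.75334  (Δp = -0.00543)
p: 0.75334 → 0.74942  (Δp = -0.00392)

0.749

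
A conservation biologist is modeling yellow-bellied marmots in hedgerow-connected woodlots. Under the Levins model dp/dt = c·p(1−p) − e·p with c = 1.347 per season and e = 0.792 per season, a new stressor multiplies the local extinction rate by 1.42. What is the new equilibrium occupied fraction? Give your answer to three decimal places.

0.165

Before: p* = 1 − 0.792/1.347 = 0.4120.
After the change, c = 1.347, e = 1.12464, so p* = 1 − 1.12464/1.347 = 0.1651.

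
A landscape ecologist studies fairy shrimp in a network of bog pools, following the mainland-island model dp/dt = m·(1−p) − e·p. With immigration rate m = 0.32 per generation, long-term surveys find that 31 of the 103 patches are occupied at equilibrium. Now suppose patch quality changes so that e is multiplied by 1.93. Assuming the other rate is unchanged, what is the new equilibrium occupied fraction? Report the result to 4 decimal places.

Observed p* = 31/103 = 0.30097.
Balance m(1−p*) = e·p* gives e = m(1−p*)/p* = 0.32×0.69903/0.30097 = 0.74323.
New p* = m/(m+e) = 0.32000/(0.32000+1.43443) = 0.18240.

0.1824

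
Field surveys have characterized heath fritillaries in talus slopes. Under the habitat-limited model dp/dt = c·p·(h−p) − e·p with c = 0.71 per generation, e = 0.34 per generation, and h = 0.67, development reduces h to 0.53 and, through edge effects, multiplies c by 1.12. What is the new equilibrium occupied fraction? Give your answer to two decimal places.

0.10

Before: p* = h − e/c = 0.67 − 0.34/0.71 = 0.67 − 0.4789 = 0.1911.
After: c = 0.7952, e = 0.34, h = 0.53; p* = 0.53 − 0.34/0.7952 = 0.1024.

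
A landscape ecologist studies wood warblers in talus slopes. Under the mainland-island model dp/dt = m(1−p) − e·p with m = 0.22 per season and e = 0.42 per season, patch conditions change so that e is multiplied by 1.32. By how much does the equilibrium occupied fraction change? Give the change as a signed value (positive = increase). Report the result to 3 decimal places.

Before: p* = 0.22/(0.22+0.42) = 0.3438.
After: m = 0.22, e = 0.5544; p* = 0.22/0.7744 = 0.2841.
Δp* = 0.2841 − 0.3438 = -0.0597.

-0.060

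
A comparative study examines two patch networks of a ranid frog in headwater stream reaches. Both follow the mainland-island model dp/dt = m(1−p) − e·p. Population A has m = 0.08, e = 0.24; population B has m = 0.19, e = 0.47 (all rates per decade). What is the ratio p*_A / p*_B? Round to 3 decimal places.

0.868

A: p*_A = m/(m+e) = 0.08/0.3200 = 0.2500.
B: p*_B = 0.19/0.6600 = 0.2879.
p*_A / p*_B = 0.2500/0.2879 = 0.8684.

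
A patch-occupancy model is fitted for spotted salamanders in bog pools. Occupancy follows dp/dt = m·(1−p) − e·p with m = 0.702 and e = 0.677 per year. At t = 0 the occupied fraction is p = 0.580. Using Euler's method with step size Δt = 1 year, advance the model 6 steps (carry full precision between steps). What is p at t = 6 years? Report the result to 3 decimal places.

Update rule: p ← p + [m·(1−p) − e·p]·Δt with Δt = 1.
p: 0.58000 → 0.48218  (Δp = -0.09782)
p: 0.48218 → 0.51925  (Δp = +0.03707)
p: 0.51925 → 0.50520  (Δp = -0.01405)
p: 0.50520 → 0.51053  (Δp = +0.00533)
p: 0.51053 → 0.50851  (Δp = -0.00202)
p: 0.50851 → 0.50927  (Δp = +0.00076)

0.509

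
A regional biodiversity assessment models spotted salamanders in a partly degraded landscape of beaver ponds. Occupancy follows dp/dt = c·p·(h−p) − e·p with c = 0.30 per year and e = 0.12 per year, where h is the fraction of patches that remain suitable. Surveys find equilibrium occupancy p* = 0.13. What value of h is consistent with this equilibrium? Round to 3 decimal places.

0.530

At equilibrium c(h−p*) = e, so h = p* + e/c.
h = 0.13 + 0.12/0.30 = 0.13 + 0.4000 = 0.5300.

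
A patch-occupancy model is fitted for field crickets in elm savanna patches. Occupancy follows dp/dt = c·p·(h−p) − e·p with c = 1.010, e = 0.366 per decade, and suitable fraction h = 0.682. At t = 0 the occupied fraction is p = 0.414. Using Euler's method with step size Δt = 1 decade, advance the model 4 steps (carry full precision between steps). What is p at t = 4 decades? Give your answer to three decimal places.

0.334

Update rule: p ← p + [c·p·(h−p) − e·p]·Δt with Δt = 1.
p: 0.41400 → 0.37454  (Δp = -0.03946)
p: 0.37454 → 0.35376  (Δp = -0.02077)
p: 0.35376 → 0.34157  (Δp = -0.01220)
p: 0.34157 → 0.33400  (Δp = -0.00757)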